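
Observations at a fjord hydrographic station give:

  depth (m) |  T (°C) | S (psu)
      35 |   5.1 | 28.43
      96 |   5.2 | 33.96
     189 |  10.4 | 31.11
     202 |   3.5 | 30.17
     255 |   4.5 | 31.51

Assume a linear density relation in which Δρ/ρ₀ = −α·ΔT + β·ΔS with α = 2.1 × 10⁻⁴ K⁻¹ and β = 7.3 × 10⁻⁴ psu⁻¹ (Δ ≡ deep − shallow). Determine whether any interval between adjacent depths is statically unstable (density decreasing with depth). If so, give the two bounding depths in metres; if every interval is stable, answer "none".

Evaluate Δρ/ρ₀ = −αΔT + βΔS across each adjacent pair:
  35–96 m: −αΔT+βΔS = −(2.1 × 10⁻⁴)(+0.1)+(7.3 × 10⁻⁴)(+5.53) = 4.0 × 10⁻³ → stable
  96–189 m: −αΔT+βΔS = −(2.1 × 10⁻⁴)(+5.2)+(7.3 × 10⁻⁴)(-2.85) = -3.2 × 10⁻³ → UNSTABLE
  189–202 m: −αΔT+βΔS = −(2.1 × 10⁻⁴)(-6.9)+(7.3 × 10⁻⁴)(-0.94) = 7.6 × 10⁻⁴ → stable
  202–255 m: −αΔT+βΔS = −(2.1 × 10⁻⁴)(+1.0)+(7.3 × 10⁻⁴)(+1.34) = 7.7 × 10⁻⁴ → stable
The 96–189 m interval has Δρ < 0: lighter water underlies denser water.

96–189 m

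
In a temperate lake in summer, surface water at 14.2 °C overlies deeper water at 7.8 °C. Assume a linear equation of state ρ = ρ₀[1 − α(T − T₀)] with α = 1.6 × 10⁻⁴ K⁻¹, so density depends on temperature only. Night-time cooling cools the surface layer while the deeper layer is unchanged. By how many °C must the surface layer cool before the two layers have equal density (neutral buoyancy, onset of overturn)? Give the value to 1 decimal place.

6.4 °C

With temperature the only control, equal density requires T_surf′ = T_deep.
T_surf′ = 7.8 °C.
Cooling required: 14.2 − 7.8 = 6.4 °C.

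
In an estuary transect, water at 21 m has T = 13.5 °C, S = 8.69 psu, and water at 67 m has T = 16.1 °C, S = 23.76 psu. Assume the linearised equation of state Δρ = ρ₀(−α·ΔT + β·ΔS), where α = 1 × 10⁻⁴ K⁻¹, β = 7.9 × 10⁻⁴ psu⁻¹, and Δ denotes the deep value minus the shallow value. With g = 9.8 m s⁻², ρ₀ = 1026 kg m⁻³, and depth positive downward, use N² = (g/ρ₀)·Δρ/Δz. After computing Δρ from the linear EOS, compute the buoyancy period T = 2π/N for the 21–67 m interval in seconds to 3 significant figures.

126 s

ΔT = +2.6 K, ΔS = +15.07 psu (deep − shallow).
Δρ/ρ₀ = −αΔT + βΔS = -2.60 × 10⁻⁴ + 0.0119053 = 0.0116453, so Δρ ≈ 11.95 kg m⁻³.
N² = (g/ρ₀)·Δρ/Δz = g·(Δρ/ρ₀)/Δz = 9.8 × 0.0116453 / 46 = 2.4810 × 10⁻³ s⁻².
N = √(2.4810 × 10⁻³) = 0.049810 rad s⁻¹ → T = 2π/N = 126.14 s ≈ 126 s.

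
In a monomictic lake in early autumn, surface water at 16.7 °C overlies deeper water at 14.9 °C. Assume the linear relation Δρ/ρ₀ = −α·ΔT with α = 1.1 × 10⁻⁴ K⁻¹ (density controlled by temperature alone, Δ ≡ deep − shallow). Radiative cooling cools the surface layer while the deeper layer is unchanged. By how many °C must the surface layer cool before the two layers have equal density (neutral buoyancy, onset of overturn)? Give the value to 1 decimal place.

1.8 °C

With temperature the only control, equal density requires T_surf′ = T_deep.
T_surf′ = 14.9 °C.
Cooling required: 16.7 − 14.9 = 1.8 °C.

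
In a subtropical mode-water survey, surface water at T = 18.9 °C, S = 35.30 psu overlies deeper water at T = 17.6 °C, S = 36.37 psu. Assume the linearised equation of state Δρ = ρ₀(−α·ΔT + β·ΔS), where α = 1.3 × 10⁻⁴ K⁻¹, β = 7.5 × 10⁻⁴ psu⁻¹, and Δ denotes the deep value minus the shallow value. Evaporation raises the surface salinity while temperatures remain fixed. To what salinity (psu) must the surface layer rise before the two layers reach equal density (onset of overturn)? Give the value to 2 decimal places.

36.60 psu

Neutral buoyancy requires −α(T_deep − T_surf) + β(S_deep − S_surf′) = 0.
S_surf′ = S_deep − (α/β)·ΔT = 36.37 − (1.3 × 10⁻⁴/7.5 × 10⁻⁴)·(-1.3) = 36.5953 psu.
Increase required: 36.5953 − 35.30 = 1.2953 psu.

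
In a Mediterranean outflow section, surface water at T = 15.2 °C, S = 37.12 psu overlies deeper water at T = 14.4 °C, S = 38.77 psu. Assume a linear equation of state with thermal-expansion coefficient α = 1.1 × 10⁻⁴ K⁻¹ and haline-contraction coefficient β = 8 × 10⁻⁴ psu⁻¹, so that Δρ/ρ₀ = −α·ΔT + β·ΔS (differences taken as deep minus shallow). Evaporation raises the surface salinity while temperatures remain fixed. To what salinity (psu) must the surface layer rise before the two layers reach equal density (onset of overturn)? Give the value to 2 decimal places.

Neutral buoyancy requires −α(T_deep − T_surf) + β(S_deep − S_surf′) = 0.
S_surf′ = S_deep − (α/β)·ΔT = 38.77 − (1.1 × 10⁻⁴/8 × 10⁻⁴)·(-0.8) = 38.8800 psu.
Increase required: 38.8800 − 37.12 = 1.7600 psu.

38.88 psu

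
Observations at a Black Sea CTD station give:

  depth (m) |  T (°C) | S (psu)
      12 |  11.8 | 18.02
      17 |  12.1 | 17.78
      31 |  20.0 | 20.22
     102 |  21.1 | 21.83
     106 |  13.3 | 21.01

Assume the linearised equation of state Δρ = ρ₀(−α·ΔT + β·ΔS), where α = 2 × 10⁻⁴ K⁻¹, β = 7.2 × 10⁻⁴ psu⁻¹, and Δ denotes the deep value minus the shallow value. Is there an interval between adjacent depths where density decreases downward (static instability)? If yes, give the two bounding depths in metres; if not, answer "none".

Evaluate Δρ/ρ₀ = −αΔT + βΔS across each adjacent pair:
  12–17 m: −αΔT+βΔS = −(2 × 10⁻⁴)(+0.3)+(7.2 × 10⁻⁴)(-0.24) = -2.3 × 10⁻⁴ → UNSTABLE
  17–31 m: −αΔT+βΔS = −(2 × 10⁻⁴)(+7.9)+(7.2 × 10⁻⁴)(+2.44) = 1.8 × 10⁻⁴ → stable
  31–102 m: −αΔT+βΔS = −(2 × 10⁻⁴)(+1.1)+(7.2 × 10⁻⁴)(+1.61) = 9.4 × 10⁻⁴ → stable
  102–106 m: −αΔT+βΔS = −(2 × 10⁻⁴)(-7.8)+(7.2 × 10⁻⁴)(-0.82) = 9.7 × 10⁻⁴ → stable
The 12–17 m interval has Δρ < 0: lighter water underlies denser water.

12–17 m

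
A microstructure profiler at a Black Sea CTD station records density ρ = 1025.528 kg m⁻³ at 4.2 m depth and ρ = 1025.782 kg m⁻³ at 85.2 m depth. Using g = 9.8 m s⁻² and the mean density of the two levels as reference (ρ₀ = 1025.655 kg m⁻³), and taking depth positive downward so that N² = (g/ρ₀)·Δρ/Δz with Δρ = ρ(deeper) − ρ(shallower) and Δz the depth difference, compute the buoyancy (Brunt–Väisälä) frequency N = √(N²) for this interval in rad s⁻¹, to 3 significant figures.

Δρ = 1025.782 − 1025.528 = 0.254 kg m⁻³ over Δz = 85.2 − 4.2 = 81 m.
N² = (9.8/1025.655) × (0.254/81) = 2.9962 × 10⁻⁵ s⁻².
N = √(2.9962 × 10⁻⁵) = 5.4738 × 10⁻³ rad s⁻¹ ≈ 5.47 × 10⁻³ rad s⁻¹.
Since Δρ > 0 the layer is stably stratified.

5.47 × 10⁻³ rad s⁻¹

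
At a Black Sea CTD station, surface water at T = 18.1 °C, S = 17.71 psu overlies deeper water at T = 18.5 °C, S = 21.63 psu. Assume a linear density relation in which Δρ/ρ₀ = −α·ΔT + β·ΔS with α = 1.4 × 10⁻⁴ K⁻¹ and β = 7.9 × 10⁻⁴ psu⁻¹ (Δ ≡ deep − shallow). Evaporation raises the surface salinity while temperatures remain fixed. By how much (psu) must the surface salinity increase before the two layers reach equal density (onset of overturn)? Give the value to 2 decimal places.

Neutral buoyancy requires −α(T_deep − T_surf) + β(S_deep − S_surf′) = 0.
S_surf′ = S_deep − (α/β)·ΔT = 21.63 − (1.4 × 10⁻⁴/7.9 × 10⁻⁴)·(+0.4) = 21.5591 psu.
Increase required: 21.5591 − 17.71 = 3.8491 psu.

3.85 psu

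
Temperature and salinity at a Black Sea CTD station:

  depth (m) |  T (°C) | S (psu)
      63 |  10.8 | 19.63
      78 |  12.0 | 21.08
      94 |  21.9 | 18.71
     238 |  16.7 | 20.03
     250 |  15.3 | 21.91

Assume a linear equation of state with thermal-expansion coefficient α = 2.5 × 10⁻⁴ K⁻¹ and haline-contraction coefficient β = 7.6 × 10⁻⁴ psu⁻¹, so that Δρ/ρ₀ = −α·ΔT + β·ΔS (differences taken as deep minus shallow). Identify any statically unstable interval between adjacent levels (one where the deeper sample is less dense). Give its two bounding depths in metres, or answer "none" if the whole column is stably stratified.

78–94 m

Evaluate Δρ/ρ₀ = −αΔT + βΔS across each adjacent pair:
  63–78 m: −αΔT+βΔS = −(2.5 × 10⁻⁴)(+1.2)+(7.6 × 10⁻⁴)(+1.45) = 8.0 × 10⁻⁴ → stable
  78–94 m: −αΔT+βΔS = −(2.5 × 10⁻⁴)(+9.9)+(7.6 × 10⁻⁴)(-2.37) = -4.3 × 10⁻³ → UNSTABLE
  94–238 m: −αΔT+βΔS = −(2.5 × 10⁻⁴)(-5.2)+(7.6 × 10⁻⁴)(+1.32) = 2.3 × 10⁻³ → stable
  238–250 m: −αΔT+βΔS = −(2.5 × 10⁻⁴)(-1.4)+(7.6 × 10⁻⁴)(+1.88) = 1.8 × 10⁻³ → stable
The 78–94 m interval has Δρ < 0: lighter water underlies denser water.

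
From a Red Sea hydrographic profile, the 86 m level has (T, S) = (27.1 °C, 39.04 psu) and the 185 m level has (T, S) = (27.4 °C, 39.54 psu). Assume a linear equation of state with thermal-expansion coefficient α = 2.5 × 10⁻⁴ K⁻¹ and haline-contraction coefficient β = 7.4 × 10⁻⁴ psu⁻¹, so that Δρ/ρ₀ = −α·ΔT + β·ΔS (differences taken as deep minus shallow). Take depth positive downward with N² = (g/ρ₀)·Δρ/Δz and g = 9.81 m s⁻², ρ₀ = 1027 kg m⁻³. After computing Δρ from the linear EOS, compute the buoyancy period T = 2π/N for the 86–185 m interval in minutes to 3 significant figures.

19.4 min

ΔT = +0.3 K, ΔS = +0.50 psu (deep − shallow).
Δρ/ρ₀ = −αΔT + βΔS = -7.50 × 10⁻⁵ + 3.70 × 10⁻⁴ = 2.95 × 10⁻⁴, so Δρ ≈ 0.3030 kg m⁻³.
N² = (g/ρ₀)·Δρ/Δz = g·(Δρ/ρ₀)/Δz = 9.81 × 2.95 × 10⁻⁴ / 99 = 2.9232 × 10⁻⁵ s⁻².
N = √(2.9232 × 10⁻⁵) = 5.4067 × 10⁻³ rad s⁻¹ → T = 2π/N = 1.1621 × 10³ s = 19.368 min ≈ 19.4 min.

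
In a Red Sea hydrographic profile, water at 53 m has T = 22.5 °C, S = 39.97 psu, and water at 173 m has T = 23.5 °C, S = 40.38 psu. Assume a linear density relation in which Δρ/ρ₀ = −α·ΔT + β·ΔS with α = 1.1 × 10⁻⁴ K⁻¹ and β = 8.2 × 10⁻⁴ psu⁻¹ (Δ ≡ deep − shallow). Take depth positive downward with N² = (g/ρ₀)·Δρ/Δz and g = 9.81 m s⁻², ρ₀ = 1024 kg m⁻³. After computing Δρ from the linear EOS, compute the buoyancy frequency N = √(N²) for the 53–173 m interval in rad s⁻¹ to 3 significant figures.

4.30 × 10⁻³ rad s⁻¹

ΔT = +1.0 K, ΔS = +0.41 psu (deep − shallow).
Δρ/ρ₀ = −αΔT + βΔS = -1.10 × 10⁻⁴ + 3.362 × 10⁻⁴ = 2.262 × 10⁻⁴, so Δρ ≈ 0.2316 kg m⁻³.
N² = (g/ρ₀)·Δρ/Δz = g·(Δρ/ρ₀)/Δz = 9.81 × 2.262 × 10⁻⁴ / 120 = 1.8492 × 10⁻⁵ s⁻².
N = √(1.8492 × 10⁻⁵) = 4.3002 × 10⁻³ rad s⁻¹ ≈ 4.30 × 10⁻³ rad s⁻¹.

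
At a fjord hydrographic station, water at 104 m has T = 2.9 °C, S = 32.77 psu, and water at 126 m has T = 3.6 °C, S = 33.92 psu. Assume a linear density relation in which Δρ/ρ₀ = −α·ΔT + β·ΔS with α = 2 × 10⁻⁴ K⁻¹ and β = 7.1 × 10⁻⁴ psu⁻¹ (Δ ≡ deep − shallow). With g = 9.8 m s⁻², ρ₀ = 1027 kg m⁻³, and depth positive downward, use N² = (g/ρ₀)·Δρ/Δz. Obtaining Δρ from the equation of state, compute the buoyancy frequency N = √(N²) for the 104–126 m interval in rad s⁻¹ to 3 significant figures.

0.0174 rad s⁻¹

ΔT = +0.7 K, ΔS = +1.15 psu (deep − shallow).
Δρ/ρ₀ = −αΔT + βΔS = -1.40 × 10⁻⁴ + 8.165 × 10⁻⁴ = 6.765 × 10⁻⁴, so Δρ ≈ 0.6948 kg m⁻³.
N² = (g/ρ₀)·Δρ/Δz = g·(Δρ/ρ₀)/Δz = 9.8 × 6.765 × 10⁻⁴ / 22 = 3.0135 × 10⁻⁴ s⁻².
N = √(3.0135 × 10⁻⁴) = 0.017359 rad s⁻¹ ≈ 0.0174 rad s⁻¹.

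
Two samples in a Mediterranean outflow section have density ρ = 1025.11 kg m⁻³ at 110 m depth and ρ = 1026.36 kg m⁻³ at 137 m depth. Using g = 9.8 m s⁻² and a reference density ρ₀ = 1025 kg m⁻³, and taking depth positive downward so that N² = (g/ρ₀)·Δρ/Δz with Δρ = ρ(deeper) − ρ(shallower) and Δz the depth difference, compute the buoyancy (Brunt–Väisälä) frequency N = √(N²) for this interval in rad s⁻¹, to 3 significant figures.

0.0210 rad s⁻¹

Δρ = 1026.36 − 1025.11 = 1.25 kg m⁻³ over Δz = 137 − 110 = 27 m.
N² = (9.8/1025) × (1.25/27) = 4.4264 × 10⁻⁴ s⁻².
N = √(4.4264 × 10⁻⁴) = 0.021039 rad s⁻¹ ≈ 0.0210 rad s⁻¹.
Since Δρ > 0 the layer is stably stratified.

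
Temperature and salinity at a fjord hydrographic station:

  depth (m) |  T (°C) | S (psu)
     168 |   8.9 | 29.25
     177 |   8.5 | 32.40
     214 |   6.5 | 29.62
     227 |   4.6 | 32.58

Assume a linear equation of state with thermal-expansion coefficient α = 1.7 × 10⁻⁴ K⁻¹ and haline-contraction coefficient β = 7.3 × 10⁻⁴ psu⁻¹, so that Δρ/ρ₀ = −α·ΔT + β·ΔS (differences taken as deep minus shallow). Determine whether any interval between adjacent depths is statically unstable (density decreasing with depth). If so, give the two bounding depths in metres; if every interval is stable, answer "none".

Evaluate Δρ/ρ₀ = −αΔT + βΔS across each adjacent pair:
  168–177 m: −αΔT+βΔS = −(1.7 × 10⁻⁴)(-0.4)+(7.3 × 10⁻⁴)(+3.15) = 2.4 × 10⁻³ → stable
  177–214 m: −αΔT+βΔS = −(1.7 × 10⁻⁴)(-2.0)+(7.3 × 10⁻⁴)(-2.78) = -1.7 × 10⁻³ → UNSTABLE
  214–227 m: −αΔT+βΔS = −(1.7 × 10⁻⁴)(-1.9)+(7.3 × 10⁻⁴)(+2.96) = 2.5 × 10⁻³ → stable
The 177–214 m interval has Δρ < 0: lighter water underlies denser water.

177–214 m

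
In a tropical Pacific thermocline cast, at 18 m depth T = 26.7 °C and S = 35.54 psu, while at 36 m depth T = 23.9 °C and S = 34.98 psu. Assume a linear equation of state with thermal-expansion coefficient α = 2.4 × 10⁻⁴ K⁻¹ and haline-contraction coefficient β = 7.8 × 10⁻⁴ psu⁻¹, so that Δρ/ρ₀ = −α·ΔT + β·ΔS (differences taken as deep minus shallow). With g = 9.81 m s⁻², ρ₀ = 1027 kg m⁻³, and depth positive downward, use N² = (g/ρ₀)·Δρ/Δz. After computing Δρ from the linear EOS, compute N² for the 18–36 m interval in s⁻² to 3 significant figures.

ΔT = -2.8 K, ΔS = -0.56 psu (deep − shallow).
Δρ/ρ₀ = −αΔT + βΔS = 6.72 × 10⁻⁴ − 4.368 × 10⁻⁴ = 2.352 × 10⁻⁴, so Δρ ≈ 0.2416 kg m⁻³.
N² = (g/ρ₀)·Δρ/Δz = g·(Δρ/ρ₀)/Δz = 9.81 × 2.352 × 10⁻⁴ / 18 = 1.2818 × 10⁻⁴ s⁻² ≈ 1.28 × 10⁻⁴ s⁻².

1.28 × 10⁻⁴ s⁻²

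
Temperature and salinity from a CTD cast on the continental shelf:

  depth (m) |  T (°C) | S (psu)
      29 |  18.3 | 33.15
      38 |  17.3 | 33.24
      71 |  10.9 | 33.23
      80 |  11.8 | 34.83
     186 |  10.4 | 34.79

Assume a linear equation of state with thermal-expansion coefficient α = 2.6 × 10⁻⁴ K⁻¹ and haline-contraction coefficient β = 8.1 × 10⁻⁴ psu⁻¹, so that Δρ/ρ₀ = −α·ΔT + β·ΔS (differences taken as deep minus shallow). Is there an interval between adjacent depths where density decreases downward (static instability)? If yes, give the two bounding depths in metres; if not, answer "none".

none

Evaluate Δρ/ρ₀ = −αΔT + βΔS across each adjacent pair:
  29–38 m: −αΔT+βΔS = −(2.6 × 10⁻⁴)(-1.0)+(8.1 × 10⁻⁴)(+0.09) = 3.3 × 10⁻⁴ → stable
  38–71 m: −αΔT+βΔS = −(2.6 × 10⁻⁴)(-6.4)+(8.1 × 10⁻⁴)(-0.01) = 1.7 × 10⁻³ → stable
  71–80 m: −αΔT+βΔS = −(2.6 × 10⁻⁴)(+0.9)+(8.1 × 10⁻⁴)(+1.60) = 1.1 × 10⁻³ → stable
  80–186 m: −αΔT+βΔS = −(2.6 × 10⁻⁴)(-1.4)+(8.1 × 10⁻⁴)(-0.04) = 3.3 × 10⁻⁴ → stable
Every interval has Δρ > 0: the column is stably stratified throughout.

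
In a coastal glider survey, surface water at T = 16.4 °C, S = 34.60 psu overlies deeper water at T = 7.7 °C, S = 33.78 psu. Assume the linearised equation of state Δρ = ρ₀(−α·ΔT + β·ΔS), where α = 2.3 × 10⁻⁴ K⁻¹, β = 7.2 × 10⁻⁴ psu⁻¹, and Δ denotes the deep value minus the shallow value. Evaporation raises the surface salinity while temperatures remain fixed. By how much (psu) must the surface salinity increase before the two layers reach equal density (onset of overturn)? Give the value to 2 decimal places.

1.96 psu

Neutral buoyancy requires −α(T_deep − T_surf) + β(S_deep − S_surf′) = 0.
S_surf′ = S_deep − (α/β)·ΔT = 33.78 − (2.3 × 10⁻⁴/7.2 × 10⁻⁴)·(-8.7) = 36.5592 psu.
Increase required: 36.5592 − 34.60 = 1.9592 psu.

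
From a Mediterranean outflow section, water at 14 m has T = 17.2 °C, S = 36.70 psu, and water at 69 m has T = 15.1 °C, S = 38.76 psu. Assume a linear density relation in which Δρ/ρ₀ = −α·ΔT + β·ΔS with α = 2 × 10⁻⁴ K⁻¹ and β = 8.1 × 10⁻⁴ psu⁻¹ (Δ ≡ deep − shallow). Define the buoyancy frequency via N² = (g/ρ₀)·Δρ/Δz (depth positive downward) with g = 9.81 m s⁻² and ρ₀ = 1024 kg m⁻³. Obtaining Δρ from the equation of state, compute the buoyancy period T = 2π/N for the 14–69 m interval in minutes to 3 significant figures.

5.43 min

ΔT = -2.1 K, ΔS = +2.06 psu (deep − shallow).
Δρ/ρ₀ = −αΔT + βΔS = 4.20 × 10⁻⁴ + 1.6686 × 10⁻³ = 2.0886 × 10⁻³, so Δρ ≈ 2.139 kg m⁻³.
N² = (g/ρ₀)·Δρ/Δz = g·(Δρ/ρ₀)/Δz = 9.81 × 2.0886 × 10⁻³ / 55 = 3.7253 × 10⁻⁴ s⁻².
N = √(3.7253 × 10⁻⁴) = 0.019301 rad s⁻¹ → T = 2π/N = 325.54 s = 5.4257 min ≈ 5.43 min.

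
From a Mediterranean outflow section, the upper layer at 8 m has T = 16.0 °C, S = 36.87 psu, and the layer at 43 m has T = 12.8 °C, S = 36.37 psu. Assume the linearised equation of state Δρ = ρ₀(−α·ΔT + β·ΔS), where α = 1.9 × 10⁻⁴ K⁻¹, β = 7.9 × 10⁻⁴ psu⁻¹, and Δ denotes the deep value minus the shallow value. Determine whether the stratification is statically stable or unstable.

ΔT = 12.8 − 16.0 = -3.2 K and ΔS = 36.37 − 36.87 = -0.50 psu (deep − shallow).
−αΔT = 6.08 × 10⁻⁴; βΔS = -3.95 × 10⁻⁴; sum Δρ/ρ₀ = 2.13 × 10⁻⁴.
Δρ/ρ₀ > 0, so Δρ > 0: deeper water is denser → statically stable.

stable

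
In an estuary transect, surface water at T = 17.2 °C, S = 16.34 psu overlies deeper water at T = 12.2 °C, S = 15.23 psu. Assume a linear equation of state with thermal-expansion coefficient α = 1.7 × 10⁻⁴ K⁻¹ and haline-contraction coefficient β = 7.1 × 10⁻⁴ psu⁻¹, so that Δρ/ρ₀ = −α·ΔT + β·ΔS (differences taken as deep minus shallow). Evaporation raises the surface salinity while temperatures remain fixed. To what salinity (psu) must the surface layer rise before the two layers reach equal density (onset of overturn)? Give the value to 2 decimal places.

Neutral buoyancy requires −α(T_deep − T_surf) + β(S_deep − S_surf′) = 0.
S_surf′ = S_deep − (α/β)·ΔT = 15.23 − (1.7 × 10⁻⁴/7.1 × 10⁻⁴)·(-5.0) = 16.4272 psu.
Increase required: 16.4272 − 16.34 = 0.0872 psu.

16.43 psu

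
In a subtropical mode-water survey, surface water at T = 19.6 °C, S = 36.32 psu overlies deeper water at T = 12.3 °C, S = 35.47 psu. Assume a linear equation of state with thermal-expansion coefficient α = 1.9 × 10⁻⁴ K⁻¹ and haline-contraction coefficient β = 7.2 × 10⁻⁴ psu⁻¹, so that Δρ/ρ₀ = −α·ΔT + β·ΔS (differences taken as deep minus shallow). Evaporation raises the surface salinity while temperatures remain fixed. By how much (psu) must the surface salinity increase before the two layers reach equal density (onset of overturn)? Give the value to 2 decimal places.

Neutral buoyancy requires −α(T_deep − T_surf) + β(S_deep − S_surf′) = 0.
S_surf′ = S_deep − (α/β)·ΔT = 35.47 − (1.9 × 10⁻⁴/7.2 × 10⁻⁴)·(-7.3) = 37.3964 psu.
Increase required: 37.3964 − 36.32 = 1.0764 psu.

1.08 psu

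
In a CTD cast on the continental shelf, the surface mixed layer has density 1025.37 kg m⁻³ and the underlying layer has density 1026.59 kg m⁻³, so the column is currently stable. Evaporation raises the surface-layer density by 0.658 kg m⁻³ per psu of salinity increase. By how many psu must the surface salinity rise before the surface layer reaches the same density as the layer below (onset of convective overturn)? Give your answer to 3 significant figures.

Density deficit of the surface layer: 1026.59 − 1025.37 = 1.22 kg m⁻³.
Required change = 1.22 / 0.658 = 1.85 psu.

1.85 psu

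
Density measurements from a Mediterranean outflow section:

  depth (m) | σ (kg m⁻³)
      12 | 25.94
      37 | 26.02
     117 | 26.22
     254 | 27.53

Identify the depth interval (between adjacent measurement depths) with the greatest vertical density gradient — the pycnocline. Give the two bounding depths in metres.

117–254 m

Compute the density gradient over each adjacent pair:
  12–37 m: Δρ/Δz = 0.08/25 = 3.2 × 10⁻³ kg m⁻⁴
  37–117 m: Δρ/Δz = 0.20/80 = 2.5 × 10⁻³ kg m⁻⁴
  117–254 m: Δρ/Δz = 1.31/137 = 9.6 × 10⁻³ kg m⁻⁴
The largest gradient is in the 117–254 m interval — the pycnocline.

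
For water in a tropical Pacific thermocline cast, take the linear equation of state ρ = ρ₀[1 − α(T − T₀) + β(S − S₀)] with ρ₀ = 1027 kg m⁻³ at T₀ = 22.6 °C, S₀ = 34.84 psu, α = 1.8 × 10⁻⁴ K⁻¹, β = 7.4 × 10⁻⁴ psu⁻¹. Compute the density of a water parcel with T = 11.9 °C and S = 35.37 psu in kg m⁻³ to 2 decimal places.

1029.38 kg m⁻³

T − T₀ = -10.7 K, S − S₀ = +0.53 psu.
Bracket = 1 − α·(-10.7) + β·(+0.53) = 1 + (2.3182 × 10⁻³) = 1.0023182.
ρ = 1027 × 1.0023182 = 1029.38 kg m⁻³.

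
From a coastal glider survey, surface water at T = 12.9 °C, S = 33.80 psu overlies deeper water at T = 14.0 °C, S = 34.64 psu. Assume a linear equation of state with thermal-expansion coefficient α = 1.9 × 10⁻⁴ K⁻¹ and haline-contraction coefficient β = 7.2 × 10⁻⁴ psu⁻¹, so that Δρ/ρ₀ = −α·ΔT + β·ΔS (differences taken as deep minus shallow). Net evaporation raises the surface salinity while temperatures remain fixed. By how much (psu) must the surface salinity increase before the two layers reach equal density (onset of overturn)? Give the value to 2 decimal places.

0.55 psu

Neutral buoyancy requires −α(T_deep − T_surf) + β(S_deep − S_surf′) = 0.
S_surf′ = S_deep − (α/β)·ΔT = 34.64 − (1.9 × 10⁻⁴/7.2 × 10⁻⁴)·(+1.1) = 34.3497 psu.
Increase required: 34.3497 − 33.80 = 0.5497 psu.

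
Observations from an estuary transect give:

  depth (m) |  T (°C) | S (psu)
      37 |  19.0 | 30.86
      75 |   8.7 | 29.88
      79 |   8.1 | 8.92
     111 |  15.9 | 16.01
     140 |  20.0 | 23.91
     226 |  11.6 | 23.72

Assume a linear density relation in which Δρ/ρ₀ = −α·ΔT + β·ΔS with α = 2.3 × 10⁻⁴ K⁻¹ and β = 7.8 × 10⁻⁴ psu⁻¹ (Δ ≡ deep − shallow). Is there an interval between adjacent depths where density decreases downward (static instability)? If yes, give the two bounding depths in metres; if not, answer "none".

75–79 m

Evaluate Δρ/ρ₀ = −αΔT + βΔS across each adjacent pair:
  37–75 m: −αΔT+βΔS = −(2.3 × 10⁻⁴)(-10.3)+(7.8 × 10⁻⁴)(-0.98) = 1.6 × 10⁻³ → stable
  75–79 m: −αΔT+βΔS = −(2.3 × 10⁻⁴)(-0.6)+(7.8 × 10⁻⁴)(-20.96) = -0.016 → UNSTABLE
  79–111 m: −αΔT+βΔS = −(2.3 × 10⁻⁴)(+7.8)+(7.8 × 10⁻⁴)(+7.09) = 3.7 × 10⁻³ → stable
  111–140 m: −αΔT+βΔS = −(2.3 × 10⁻⁴)(+4.1)+(7.8 × 10⁻⁴)(+7.90) = 5.2 × 10⁻³ → stable
  140–226 m: −αΔT+βΔS = −(2.3 × 10⁻⁴)(-8.4)+(7.8 × 10⁻⁴)(-0.19) = 1.8 × 10⁻³ → stable
The 75–79 m interval has Δρ < 0: lighter water underlies denser water.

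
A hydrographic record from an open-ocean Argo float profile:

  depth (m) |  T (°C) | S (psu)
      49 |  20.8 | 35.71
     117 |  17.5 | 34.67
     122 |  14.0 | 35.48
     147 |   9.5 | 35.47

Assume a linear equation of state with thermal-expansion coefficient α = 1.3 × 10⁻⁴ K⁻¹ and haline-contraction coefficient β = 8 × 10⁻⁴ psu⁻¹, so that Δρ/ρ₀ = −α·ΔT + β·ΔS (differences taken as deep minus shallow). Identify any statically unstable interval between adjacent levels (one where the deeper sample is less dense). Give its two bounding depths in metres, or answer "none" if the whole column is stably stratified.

Evaluate Δρ/ρ₀ = −αΔT + βΔS across each adjacent pair:
  49–117 m: −αΔT+βΔS = −(1.3 × 10⁻⁴)(-3.3)+(8 × 10⁻⁴)(-1.04) = -4.0 × 10⁻⁴ → UNSTABLE
  117–122 m: −αΔT+βΔS = −(1.3 × 10⁻⁴)(-3.5)+(8 × 10⁻⁴)(+0.81) = 1.1 × 10⁻³ → stable
  122–147 m: −αΔT+βΔS = −(1.3 × 10⁻⁴)(-4.5)+(8 × 10⁻⁴)(-0.01) = 5.8 × 10⁻⁴ → stable
The 49–117 m interval has Δρ < 0: lighter water underlies denser water.

49–117 m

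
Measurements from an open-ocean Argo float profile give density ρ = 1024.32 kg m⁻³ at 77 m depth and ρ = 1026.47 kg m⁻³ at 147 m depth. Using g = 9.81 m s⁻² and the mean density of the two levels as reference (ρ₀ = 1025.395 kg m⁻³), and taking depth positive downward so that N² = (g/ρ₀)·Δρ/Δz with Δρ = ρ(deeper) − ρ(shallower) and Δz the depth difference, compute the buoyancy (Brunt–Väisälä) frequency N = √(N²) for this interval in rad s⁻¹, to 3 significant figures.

Δρ = 1026.47 − 1024.32 = 2.15 kg m⁻³ over Δz = 147 − 77 = 70 m.
N² = (9.81/1025.395) × (2.15/70) = 2.9384 × 10⁻⁴ s⁻².
N = √(2.9384 × 10⁻⁴) = 0.017142 rad s⁻¹ ≈ 0.0171 rad s⁻¹.

0.0171 rad s⁻¹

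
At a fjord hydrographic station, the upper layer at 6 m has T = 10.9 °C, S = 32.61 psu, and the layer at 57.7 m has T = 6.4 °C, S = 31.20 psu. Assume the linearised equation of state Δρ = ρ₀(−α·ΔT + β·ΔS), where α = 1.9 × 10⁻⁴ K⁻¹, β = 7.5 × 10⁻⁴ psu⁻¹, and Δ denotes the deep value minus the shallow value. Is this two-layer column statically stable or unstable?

ΔT = 6.4 − 10.9 = -4.5 K and ΔS = 31.20 − 32.61 = -1.41 psu (deep − shallow).
−αΔT = 8.55 × 10⁻⁴; βΔS = -1.0575 × 10⁻³; sum Δρ/ρ₀ = -2.025 × 10⁻⁴.
Δρ/ρ₀ < 0, so Δρ < 0: deeper water is lighter → statically unstable; the column would overturn.

unstable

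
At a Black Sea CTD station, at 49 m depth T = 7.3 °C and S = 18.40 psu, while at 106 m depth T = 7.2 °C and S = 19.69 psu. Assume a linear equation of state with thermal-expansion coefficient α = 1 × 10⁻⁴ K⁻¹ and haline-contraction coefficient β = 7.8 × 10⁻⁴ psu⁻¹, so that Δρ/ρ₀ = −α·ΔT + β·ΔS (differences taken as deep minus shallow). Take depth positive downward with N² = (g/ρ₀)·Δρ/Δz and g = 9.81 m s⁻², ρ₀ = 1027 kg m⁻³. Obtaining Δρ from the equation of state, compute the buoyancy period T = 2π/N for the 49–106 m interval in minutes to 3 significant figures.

ΔT = -0.1 K, ΔS = +1.29 psu (deep − shallow).
Δρ/ρ₀ = −αΔT + βΔS = 1.00 × 10⁻⁵ + 1.0062 × 10⁻³ = 1.0162 × 10⁻³, so Δρ ≈ 1.044 kg m⁻³.
N² = (g/ρ₀)·Δρ/Δz = g·(Δρ/ρ₀)/Δz = 9.81 × 1.0162 × 10⁻³ / 57 = 1.7489 × 10⁻⁴ s⁻².
N = √(1.7489 × 10⁻⁴) = 0.013225 rad s⁻¹ → T = 2π/N = 475.10 s = 7.9183 min ≈ 7.92 min.

7.92 min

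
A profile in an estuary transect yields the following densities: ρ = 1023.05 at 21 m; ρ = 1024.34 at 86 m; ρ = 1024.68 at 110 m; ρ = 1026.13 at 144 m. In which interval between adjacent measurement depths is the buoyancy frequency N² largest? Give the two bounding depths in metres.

110–144 m

Compute the density gradient over each adjacent pair:
  21–86 m: Δρ/Δz = 1.29/65 = 0.020 kg m⁻⁴
  86–110 m: Δρ/Δz = 0.34/24 = 0.014 kg m⁻⁴
  110–144 m: Δρ/Δz = 1.45/34 = 0.043 kg m⁻⁴
The largest gradient is in the 110–144 m interval — the pycnocline.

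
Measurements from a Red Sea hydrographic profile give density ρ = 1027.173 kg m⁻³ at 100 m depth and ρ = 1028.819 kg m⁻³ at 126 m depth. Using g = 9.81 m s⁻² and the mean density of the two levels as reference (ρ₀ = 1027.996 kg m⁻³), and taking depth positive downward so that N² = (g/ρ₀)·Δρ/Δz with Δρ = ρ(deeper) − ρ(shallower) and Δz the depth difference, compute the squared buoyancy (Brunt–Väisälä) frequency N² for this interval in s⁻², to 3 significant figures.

Δρ = 1028.819 − 1027.173 = 1.646 kg m⁻³ over Δz = 126 − 100 = 26 m.
N² = (9.81/1027.996) × (1.646/26) = 6.0414 × 10⁻⁴ s⁻² ≈ 6.04 × 10⁻⁴ s⁻².
Since Δρ > 0 the layer is stably stratified.

6.04 × 10⁻⁴ s⁻²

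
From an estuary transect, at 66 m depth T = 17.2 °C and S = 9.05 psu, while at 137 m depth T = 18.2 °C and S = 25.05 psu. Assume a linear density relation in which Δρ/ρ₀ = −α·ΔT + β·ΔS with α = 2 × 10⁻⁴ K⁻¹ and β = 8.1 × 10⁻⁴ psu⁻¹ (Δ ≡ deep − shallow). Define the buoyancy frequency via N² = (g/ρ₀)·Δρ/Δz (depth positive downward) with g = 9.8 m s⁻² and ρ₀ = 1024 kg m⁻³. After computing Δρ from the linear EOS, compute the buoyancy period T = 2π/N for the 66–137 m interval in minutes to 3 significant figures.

ΔT = +1.0 K, ΔS = +16.00 psu (deep − shallow).
Δρ/ρ₀ = −αΔT + βΔS = -2.00 × 10⁻⁴ + 0.01296 = 0.01276, so Δρ ≈ 13.07 kg m⁻³.
N² = (g/ρ₀)·Δρ/Δz = g·(Δρ/ρ₀)/Δz = 9.8 × 0.01276 / 71 = 1.7612 × 10⁻³ s⁻².
N = √(1.7612 × 10⁻³) = 0.041967 rad s⁻¹ → T = 2π/N = 149.72 s = 2.4953 min ≈ 2.50 min.

2.50 min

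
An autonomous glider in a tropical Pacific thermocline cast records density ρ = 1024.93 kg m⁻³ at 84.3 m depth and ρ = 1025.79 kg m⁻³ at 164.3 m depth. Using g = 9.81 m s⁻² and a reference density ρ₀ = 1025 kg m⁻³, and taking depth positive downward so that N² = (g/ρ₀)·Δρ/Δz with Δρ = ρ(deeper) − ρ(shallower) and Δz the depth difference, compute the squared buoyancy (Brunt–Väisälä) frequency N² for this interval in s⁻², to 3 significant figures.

Δρ = 1025.79 − 1024.93 = 0.86 kg m⁻³ over Δz = 164.3 − 84.3 = 80 m.
N² = (9.81/1025) × (0.86/80) = 1.0289 × 10⁻⁴ s⁻² ≈ 1.03 × 10⁻⁴ s⁻².

1.03 × 10⁻⁴ s⁻²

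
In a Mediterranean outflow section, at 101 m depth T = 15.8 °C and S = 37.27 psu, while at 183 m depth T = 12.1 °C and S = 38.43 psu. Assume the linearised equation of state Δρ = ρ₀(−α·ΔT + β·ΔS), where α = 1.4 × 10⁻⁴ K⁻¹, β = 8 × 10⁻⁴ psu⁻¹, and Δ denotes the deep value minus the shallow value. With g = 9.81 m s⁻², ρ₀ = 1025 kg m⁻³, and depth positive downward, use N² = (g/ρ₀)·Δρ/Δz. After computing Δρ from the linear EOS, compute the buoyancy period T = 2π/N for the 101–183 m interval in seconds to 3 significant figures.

478 s

ΔT = -3.7 K, ΔS = +1.16 psu (deep − shallow).
Δρ/ρ₀ = −αΔT + βΔS = 5.18 × 10⁻⁴ + 9.28 × 10⁻⁴ = 1.446 × 10⁻³, so Δρ ≈ 1.482 kg m⁻³.
N² = (g/ρ₀)·Δρ/Δz = g·(Δρ/ρ₀)/Δz = 9.81 × 1.446 × 10⁻³ / 82 = 1.7299 × 10⁻⁴ s⁻².
N = √(1.7299 × 10⁻⁴) = 0.013153 rad s⁻¹ → T = 2π/N = 477.70 s ≈ 478 s.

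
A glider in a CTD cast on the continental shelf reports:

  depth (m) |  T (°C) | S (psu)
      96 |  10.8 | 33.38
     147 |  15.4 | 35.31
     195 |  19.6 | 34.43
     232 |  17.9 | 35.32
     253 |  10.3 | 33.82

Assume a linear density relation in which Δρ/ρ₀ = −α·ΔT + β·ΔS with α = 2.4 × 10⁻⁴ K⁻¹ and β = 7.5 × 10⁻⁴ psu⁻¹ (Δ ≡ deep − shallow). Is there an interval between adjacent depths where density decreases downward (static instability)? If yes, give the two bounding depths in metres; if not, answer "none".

147–195 m

Evaluate Δρ/ρ₀ = −αΔT + βΔS across each adjacent pair:
  96–147 m: −αΔT+βΔS = −(2.4 × 10⁻⁴)(+4.6)+(7.5 × 10⁻⁴)(+1.93) = 3.4 × 10⁻⁴ → stable
  147–195 m: −αΔT+βΔS = −(2.4 × 10⁻⁴)(+4.2)+(7.5 × 10⁻⁴)(-0.88) = -1.7 × 10⁻³ → UNSTABLE
  195–232 m: −αΔT+βΔS = −(2.4 × 10⁻⁴)(-1.7)+(7.5 × 10⁻⁴)(+0.89) = 1.1 × 10⁻³ → stable
  232–253 m: −αΔT+βΔS = −(2.4 × 10⁻⁴)(-7.6)+(7.5 × 10⁻⁴)(-1.50) = 7.0 × 10⁻⁴ → stable
The 147–195 m interval has Δρ < 0: lighter water underlies denser water.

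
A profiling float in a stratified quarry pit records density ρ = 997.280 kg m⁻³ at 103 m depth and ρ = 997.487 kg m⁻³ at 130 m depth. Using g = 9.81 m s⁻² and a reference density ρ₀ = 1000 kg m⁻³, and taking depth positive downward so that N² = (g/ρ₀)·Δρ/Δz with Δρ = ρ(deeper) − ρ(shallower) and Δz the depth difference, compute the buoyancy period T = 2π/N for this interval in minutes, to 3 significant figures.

12.1 min

Δρ = 997.487 − 997.280 = 0.207 kg m⁻³ over Δz = 130 − 103 = 27 m.
N² = (9.81/1000) × (0.207/27) = 7.5210 × 10⁻⁵ s⁻².
N = √(7.5210 × 10⁻⁵) = 8.6724 × 10⁻³ rad s⁻¹, so T = 2π/N = 724.50 s = 12.075 min ≈ 12.1 min.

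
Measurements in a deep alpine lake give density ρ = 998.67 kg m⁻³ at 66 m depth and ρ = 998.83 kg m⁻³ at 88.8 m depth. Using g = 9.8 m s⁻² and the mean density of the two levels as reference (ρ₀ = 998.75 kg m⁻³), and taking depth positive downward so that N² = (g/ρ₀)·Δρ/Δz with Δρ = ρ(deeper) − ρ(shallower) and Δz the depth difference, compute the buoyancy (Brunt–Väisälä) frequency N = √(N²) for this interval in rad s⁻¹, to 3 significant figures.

Δρ = 998.83 − 998.67 = 0.16 kg m⁻³ over Δz = 88.8 − 66 = 22.8 m.
N² = (9.8/998.75) × (0.16/22.8) = 6.8858 × 10⁻⁵ s⁻².
N = √(6.8858 × 10⁻⁵) = 8.2981 × 10⁻³ rad s⁻¹ ≈ 8.30 × 10⁻³ rad s⁻¹.

8.30 × 10⁻³ rad s⁻¹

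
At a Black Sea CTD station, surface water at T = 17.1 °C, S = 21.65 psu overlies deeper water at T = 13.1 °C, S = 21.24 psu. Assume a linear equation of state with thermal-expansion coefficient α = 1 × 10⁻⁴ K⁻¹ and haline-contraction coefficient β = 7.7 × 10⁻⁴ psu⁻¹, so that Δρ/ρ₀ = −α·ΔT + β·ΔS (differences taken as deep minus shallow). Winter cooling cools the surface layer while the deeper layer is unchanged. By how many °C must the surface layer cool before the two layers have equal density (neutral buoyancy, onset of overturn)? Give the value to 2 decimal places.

Neutral buoyancy requires Δρ = 0, i.e. −α(T_deep − T_surf′) + β(S_deep − S_surf) = 0.
T_surf′ = T_deep − (β/α)·ΔS = 13.1 − (7.7 × 10⁻⁴/1 × 10⁻⁴)·(-0.41) = 16.2570 °C.
Cooling required: 17.1 − (16.2570) = 0.8430 °C.

0.84 °C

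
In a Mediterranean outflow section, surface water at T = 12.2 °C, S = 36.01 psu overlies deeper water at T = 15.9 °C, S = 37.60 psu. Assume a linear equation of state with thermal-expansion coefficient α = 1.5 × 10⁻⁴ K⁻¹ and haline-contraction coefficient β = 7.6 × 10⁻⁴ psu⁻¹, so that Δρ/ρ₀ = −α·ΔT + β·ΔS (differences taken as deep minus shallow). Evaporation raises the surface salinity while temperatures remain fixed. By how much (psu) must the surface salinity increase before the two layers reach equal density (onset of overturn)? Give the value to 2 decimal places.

Neutral buoyancy requires −α(T_deep − T_surf) + β(S_deep − S_surf′) = 0.
S_surf′ = S_deep − (α/β)·ΔT = 37.60 − (1.5 × 10⁻⁴/7.6 × 10⁻⁴)·(+3.7) = 36.8697 psu.
Increase required: 36.8697 − 36.01 = 0.8597 psu.

0.86 psu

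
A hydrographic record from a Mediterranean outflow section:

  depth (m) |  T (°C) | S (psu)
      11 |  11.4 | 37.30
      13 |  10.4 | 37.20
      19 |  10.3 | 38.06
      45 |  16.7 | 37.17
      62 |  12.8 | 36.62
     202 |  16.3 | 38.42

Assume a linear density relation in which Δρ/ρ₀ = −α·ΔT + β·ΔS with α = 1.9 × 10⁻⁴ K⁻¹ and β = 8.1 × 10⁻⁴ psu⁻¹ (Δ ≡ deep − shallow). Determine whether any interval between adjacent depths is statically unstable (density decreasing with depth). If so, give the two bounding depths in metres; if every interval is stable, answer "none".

Evaluate Δρ/ρ₀ = −αΔT + βΔS across each adjacent pair:
  11–13 m: −αΔT+βΔS = −(1.9 × 10⁻⁴)(-1.0)+(8.1 × 10⁻⁴)(-0.10) = 1.1 × 10⁻⁴ → stable
  13–19 m: −αΔT+βΔS = −(1.9 × 10⁻⁴)(-0.1)+(8.1 × 10⁻⁴)(+0.86) = 7.2 × 10⁻⁴ → stable
  19–45 m: −αΔT+βΔS = −(1.9 × 10⁻⁴)(+6.4)+(8.1 × 10⁻⁴)(-0.89) = -1.9 × 10⁻³ → UNSTABLE
  45–62 m: −αΔT+βΔS = −(1.9 × 10⁻⁴)(-3.9)+(8.1 × 10⁻⁴)(-0.55) = 3.0 × 10⁻⁴ → stable
  62–202 m: −αΔT+βΔS = −(1.9 × 10⁻⁴)(+3.5)+(8.1 × 10⁻⁴)(+1.80) = 7.9 × 10⁻⁴ → stable
The 19–45 m interval has Δρ < 0: lighter water underlies denser water.

19–45 m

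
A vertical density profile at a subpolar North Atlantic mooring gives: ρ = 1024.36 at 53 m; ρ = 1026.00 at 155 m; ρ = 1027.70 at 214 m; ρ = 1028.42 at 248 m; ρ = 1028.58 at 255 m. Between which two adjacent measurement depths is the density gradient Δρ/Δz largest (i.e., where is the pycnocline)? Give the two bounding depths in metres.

155–214 m

Compute the density gradient over each adjacent pair:
  53–155 m: Δρ/Δz = 1.64/102 = 0.016 kg m⁻⁴
  155–214 m: Δρ/Δz = 1.70/59 = 0.029 kg m⁻⁴
  214–248 m: Δρ/Δz = 0.72/34 = 0.021 kg m⁻⁴
  248–255 m: Δρ/Δz = 0.16/7 = 0.023 kg m⁻⁴
The largest gradient is in the 155–214 m interval — the pycnocline.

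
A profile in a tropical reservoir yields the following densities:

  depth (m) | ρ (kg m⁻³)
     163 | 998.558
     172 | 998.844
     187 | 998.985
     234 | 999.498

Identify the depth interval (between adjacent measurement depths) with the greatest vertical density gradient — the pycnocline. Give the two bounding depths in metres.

Compute the density gradient over each adjacent pair:
  163–172 m: Δρ/Δz = 0.286/9 = 0.032 kg m⁻⁴
  172–187 m: Δρ/Δz = 0.141/15 = 9.4 × 10⁻³ kg m⁻⁴
  187–234 m: Δρ/Δz = 0.513/47 = 0.011 kg m⁻⁴
The largest gradient is in the 163–172 m interval — the pycnocline.

163–172 m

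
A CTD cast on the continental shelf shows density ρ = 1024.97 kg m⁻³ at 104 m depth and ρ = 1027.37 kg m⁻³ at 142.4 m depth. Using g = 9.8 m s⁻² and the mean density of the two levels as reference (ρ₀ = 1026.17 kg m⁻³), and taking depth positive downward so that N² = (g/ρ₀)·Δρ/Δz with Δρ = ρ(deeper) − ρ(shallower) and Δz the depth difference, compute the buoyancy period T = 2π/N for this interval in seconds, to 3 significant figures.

257 s

Δρ = 1027.37 − 1024.97 = 2.40 kg m⁻³ over Δz = 142.4 − 104 = 38.4 m.
N² = (9.8/1026.17) × (2.40/38.4) = 5.9688 × 10⁻⁴ s⁻².
N = √(5.9688 × 10⁻⁴) = 0.024431 rad s⁻¹, so T = 2π/N = 257.18 s ≈ 257 s.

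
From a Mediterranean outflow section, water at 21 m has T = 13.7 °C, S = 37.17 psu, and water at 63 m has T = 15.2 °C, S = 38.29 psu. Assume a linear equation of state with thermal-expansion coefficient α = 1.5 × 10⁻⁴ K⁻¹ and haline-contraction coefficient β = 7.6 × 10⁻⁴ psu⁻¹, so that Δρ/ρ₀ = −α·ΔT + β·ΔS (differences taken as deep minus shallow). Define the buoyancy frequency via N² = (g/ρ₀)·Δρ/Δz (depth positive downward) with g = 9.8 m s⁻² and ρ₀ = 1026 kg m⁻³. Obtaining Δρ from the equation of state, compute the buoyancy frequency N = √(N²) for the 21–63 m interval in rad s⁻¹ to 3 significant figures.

0.0121 rad s⁻¹

ΔT = +1.5 K, ΔS = +1.12 psu (deep − shallow).
Δρ/ρ₀ = −αΔT + βΔS = -2.25 × 10⁻⁴ + 8.512 × 10⁻⁴ = 6.262 × 10⁻⁴, so Δρ ≈ 0.6425 kg m⁻³.
N² = (g/ρ₀)·Δρ/Δz = g·(Δρ/ρ₀)/Δz = 9.8 × 6.262 × 10⁻⁴ / 42 = 1.4611 × 10⁻⁴ s⁻².
N = √(1.4611 × 10⁻⁴) = 0.012088 rad s⁻¹ ≈ 0.0121 rad s⁻¹.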